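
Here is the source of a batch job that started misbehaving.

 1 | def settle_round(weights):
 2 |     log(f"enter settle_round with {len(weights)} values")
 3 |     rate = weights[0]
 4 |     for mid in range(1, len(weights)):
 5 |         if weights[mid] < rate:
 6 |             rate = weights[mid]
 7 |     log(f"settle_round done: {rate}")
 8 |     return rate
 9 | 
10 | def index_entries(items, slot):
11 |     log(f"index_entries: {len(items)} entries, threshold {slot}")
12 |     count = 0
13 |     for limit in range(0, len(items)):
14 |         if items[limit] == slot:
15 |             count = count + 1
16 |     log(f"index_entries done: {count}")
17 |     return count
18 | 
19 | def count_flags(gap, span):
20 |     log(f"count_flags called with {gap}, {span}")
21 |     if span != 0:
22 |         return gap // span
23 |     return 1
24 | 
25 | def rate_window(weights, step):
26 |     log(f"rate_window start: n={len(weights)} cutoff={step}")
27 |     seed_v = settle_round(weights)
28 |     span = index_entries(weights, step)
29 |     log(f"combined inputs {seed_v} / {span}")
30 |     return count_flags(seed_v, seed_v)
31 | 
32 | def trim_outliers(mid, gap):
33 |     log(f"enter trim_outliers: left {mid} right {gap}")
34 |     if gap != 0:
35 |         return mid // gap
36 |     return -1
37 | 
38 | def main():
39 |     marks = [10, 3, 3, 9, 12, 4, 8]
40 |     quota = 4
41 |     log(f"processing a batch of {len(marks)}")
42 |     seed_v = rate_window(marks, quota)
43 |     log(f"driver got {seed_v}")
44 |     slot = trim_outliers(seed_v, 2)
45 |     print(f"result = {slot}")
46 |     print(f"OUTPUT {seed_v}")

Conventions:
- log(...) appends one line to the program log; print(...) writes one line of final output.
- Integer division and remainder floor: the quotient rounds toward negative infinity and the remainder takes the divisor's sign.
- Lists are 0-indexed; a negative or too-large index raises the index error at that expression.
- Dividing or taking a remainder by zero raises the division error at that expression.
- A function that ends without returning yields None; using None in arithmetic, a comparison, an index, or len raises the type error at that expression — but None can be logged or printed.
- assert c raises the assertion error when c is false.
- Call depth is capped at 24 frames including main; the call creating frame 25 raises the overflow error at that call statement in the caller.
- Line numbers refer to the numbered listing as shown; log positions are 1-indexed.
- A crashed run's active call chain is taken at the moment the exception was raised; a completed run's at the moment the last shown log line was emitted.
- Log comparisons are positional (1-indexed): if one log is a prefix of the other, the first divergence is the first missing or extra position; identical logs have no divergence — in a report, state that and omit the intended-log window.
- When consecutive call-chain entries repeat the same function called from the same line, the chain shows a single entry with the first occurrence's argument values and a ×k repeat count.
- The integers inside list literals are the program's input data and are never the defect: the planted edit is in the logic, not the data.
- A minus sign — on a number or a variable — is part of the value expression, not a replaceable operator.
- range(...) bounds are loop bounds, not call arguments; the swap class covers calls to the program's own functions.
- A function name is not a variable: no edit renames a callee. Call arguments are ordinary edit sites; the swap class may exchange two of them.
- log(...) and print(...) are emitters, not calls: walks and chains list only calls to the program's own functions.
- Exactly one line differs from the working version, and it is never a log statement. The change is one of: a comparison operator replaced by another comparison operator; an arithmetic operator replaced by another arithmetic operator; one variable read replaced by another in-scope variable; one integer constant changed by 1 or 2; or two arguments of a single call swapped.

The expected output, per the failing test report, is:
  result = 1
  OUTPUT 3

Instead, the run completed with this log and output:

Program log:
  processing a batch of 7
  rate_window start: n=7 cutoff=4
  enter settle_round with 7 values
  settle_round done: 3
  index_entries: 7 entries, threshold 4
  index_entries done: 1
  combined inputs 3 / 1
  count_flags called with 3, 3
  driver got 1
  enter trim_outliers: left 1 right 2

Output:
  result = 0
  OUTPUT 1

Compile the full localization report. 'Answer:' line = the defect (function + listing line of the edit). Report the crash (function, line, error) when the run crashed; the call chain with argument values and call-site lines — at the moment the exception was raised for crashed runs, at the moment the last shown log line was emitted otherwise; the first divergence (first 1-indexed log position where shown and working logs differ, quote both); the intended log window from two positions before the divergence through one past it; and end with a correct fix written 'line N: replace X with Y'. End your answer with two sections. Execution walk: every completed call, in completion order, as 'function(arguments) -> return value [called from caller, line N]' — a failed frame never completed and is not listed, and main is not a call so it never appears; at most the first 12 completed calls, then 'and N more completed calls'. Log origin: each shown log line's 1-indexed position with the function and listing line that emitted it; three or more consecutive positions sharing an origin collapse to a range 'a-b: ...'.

Answer: the defect is in rate_window at line 30.
Core observation: Log line 8 is where behavior first shows: 'count_flags called with 3, 3' appears instead of 'count_flags called with 3, 1'.
Call chain: main -> trim_outliers(1, 2) (called at line 44).
First divergence: position 8 — shown 'count_flags called with 3, 3', intended 'count_flags called with 3, 1'.
Intended log window:
  6: index_entries done: 1
  7: combined inputs 3 / 1
  8: count_flags called with 3, 1
  9: driver got 3
Execution walk:
  settle_round([10, 3, 3, 9, 12, 4, 8]) -> 3  [called from rate_window, line 27]
  index_entries([10, 3, 3, 9, 12, 4, 8], 4) -> 1  [called from rate_window, line 28]
  count_flags(3, 3) -> 1  [called from rate_window, line 30]
  rate_window([10, 3, 3, 9, 12, 4, 8], 4) -> 1  [called from main, line 42]
  trim_outliers(1, 2) -> 0  [called from main, line 44]
Log origin:
  1: emitted by main (line 41)
  2: emitted by rate_window (line 26)
  3: emitted by settle_round (line 2)
  4: emitted by settle_round (line 7)
  5: emitted by index_entries (line 11)
  6: emitted by index_entries (line 16)
  7: emitted by rate_window (line 29)
  8: emitted by count_flags (line 20)
  9: emitted by main (line 43)
  10: emitted by trim_outliers (line 33)
A correct fix: line 30: replace `count_flags(seed_v, seed_v)` with `count_flags(seed_v, span)`.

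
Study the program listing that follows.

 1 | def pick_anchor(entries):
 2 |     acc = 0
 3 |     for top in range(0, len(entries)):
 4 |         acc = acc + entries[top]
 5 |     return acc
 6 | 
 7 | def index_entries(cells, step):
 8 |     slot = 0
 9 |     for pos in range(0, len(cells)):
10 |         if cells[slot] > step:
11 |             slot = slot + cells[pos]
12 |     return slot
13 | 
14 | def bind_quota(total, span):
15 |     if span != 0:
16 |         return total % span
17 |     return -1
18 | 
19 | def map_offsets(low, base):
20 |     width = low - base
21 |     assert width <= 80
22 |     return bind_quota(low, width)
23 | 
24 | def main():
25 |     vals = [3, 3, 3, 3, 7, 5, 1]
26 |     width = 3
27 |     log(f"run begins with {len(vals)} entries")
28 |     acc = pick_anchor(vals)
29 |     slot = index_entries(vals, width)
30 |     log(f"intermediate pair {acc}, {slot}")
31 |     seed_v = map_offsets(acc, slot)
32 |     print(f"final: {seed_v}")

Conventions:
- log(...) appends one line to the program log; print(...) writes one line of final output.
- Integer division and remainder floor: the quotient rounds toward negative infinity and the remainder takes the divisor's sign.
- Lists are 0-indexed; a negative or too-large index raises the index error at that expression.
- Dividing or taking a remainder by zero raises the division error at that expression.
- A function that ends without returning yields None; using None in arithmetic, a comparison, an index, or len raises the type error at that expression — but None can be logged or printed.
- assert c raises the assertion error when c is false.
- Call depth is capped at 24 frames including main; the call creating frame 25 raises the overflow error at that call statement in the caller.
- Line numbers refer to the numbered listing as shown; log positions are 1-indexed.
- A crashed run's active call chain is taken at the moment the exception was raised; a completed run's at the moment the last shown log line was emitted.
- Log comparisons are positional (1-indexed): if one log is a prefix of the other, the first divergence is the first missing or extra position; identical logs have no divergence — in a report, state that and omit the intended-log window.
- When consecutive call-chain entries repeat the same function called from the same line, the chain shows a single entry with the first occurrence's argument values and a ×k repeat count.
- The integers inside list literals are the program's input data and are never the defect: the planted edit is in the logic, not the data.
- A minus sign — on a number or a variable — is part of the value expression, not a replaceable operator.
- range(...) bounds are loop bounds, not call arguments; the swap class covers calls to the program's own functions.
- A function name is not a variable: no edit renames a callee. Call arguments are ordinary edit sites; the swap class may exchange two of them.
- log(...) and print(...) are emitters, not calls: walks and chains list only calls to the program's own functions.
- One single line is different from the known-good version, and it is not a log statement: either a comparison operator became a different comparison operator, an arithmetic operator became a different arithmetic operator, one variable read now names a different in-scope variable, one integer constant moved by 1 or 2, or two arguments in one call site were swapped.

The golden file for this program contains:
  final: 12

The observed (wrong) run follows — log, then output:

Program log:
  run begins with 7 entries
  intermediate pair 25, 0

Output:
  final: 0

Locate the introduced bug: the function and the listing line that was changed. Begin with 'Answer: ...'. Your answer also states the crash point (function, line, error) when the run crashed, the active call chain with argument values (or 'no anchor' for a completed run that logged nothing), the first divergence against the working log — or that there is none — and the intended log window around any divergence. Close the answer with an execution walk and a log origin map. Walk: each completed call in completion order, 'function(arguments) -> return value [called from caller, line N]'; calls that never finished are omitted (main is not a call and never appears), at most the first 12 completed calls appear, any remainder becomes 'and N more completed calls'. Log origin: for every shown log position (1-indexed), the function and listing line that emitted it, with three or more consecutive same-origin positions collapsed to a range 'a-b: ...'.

Answer: the defect is in index_entries at line 10.
Core observation: The log first diverges at position 2: the faulty run prints 'intermediate pair 25, 0' where the working version prints 'intermediate pair 25, 12'.
Call chain: main.
First divergence: position 2; shown 'intermediate pair 25, 0' vs intended 'intermediate pair 25, 12'.
Intended log window:
  1: run begins with 7 entries
  2: intermediate pair 25, 12
Execution walk:
  pick_anchor([3, 3, 3, 3, 7, 5, 1]) -> 25  [called from main, line 28]
  index_entries([3, 3, 3, 3, 7, 5, 1], 3) -> 0  [called from main, line 29]
  bind_quota(25, 25) -> 0  [called from map_offsets, line 22]
  map_offsets(25, 0) -> 0  [called from main, line 31]
Origin of each log line:
  1: emitted by main (line 27)
  2: emitted by main (line 30)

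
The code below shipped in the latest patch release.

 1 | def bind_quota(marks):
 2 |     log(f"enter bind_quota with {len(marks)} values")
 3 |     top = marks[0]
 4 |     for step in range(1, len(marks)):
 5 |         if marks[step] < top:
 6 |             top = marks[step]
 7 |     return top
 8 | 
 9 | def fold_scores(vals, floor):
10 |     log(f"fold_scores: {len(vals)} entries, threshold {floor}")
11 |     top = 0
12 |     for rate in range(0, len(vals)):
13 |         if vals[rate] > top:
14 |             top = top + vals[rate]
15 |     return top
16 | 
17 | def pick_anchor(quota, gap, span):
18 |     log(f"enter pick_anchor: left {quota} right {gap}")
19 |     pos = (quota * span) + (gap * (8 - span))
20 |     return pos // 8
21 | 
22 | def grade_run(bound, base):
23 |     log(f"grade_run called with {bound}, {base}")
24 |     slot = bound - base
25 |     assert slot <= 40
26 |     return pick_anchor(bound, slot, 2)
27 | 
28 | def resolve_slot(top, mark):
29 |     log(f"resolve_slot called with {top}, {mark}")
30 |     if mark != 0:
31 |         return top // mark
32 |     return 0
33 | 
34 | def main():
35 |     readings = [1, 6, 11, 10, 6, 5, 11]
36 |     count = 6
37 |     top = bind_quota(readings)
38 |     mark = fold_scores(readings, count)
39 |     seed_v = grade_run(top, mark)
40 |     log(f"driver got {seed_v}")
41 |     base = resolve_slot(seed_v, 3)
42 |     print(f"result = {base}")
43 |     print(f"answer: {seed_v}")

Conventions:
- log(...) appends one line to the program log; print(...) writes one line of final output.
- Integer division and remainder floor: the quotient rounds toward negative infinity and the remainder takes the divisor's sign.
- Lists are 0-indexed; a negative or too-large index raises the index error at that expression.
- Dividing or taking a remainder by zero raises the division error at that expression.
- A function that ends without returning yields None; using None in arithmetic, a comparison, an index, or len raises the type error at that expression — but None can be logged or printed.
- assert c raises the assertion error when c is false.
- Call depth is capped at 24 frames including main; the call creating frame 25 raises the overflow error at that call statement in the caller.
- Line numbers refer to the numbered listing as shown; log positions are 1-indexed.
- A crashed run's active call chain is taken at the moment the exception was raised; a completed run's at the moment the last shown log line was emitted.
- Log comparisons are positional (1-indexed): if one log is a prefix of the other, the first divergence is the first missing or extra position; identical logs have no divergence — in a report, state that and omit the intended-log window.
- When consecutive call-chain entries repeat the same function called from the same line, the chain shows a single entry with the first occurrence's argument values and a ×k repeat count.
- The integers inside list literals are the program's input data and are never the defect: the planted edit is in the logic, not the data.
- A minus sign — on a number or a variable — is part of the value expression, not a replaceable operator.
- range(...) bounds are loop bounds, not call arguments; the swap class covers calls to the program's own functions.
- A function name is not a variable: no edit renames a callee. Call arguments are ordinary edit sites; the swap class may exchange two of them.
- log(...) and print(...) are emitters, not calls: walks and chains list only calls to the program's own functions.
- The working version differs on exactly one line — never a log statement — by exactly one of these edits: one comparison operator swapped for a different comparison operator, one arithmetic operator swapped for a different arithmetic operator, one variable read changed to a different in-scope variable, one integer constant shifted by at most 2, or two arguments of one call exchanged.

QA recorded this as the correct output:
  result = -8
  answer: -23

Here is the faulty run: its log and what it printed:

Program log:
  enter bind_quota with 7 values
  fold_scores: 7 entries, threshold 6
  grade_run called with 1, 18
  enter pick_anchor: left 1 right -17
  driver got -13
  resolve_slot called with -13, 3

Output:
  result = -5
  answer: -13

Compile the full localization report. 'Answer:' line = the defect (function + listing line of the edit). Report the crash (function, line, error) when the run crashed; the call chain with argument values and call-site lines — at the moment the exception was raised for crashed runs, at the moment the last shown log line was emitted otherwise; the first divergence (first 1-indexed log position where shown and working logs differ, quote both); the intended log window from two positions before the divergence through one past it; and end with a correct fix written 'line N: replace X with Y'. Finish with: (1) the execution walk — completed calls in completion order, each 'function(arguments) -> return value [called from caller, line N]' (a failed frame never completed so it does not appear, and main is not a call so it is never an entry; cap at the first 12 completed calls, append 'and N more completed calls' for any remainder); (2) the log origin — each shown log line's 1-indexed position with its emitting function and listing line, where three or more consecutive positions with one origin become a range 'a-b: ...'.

Answer: the defect is in fold_scores at line 13.
The tell: At log position 3 the runs split — shown 'grade_run called with 1, 18', but the working version logs 'grade_run called with 1, 32'.
Call chain: main -> resolve_slot(-13, 3) (called at line 41).
First divergence: position 3; shown 'grade_run called with 1, 18' vs intended 'grade_run called with 1, 32'.
Intended log window:
  1: enter bind_quota with 7 values
  2: fold_scores: 7 entries, threshold 6
  3: grade_run called with 1, 32
  4: enter pick_anchor: left 1 right -31
Execution walk:
  bind_quota([1, 6, 11, 10, 6, 5, 11]) -> 1  [called from main, line 37]
  fold_scores([1, 6, 11, 10, 6, 5, 11], 6) -> 18  [called from main, line 38]
  pick_anchor(1, -17, 2) -> -13  [called from grade_run, line 26]
  grade_run(1, 18) -> -13  [called from main, line 39]
  resolve_slot(-13, 3) -> -5  [called from main, line 41]
Log origins:
  1: emitted by bind_quota (line 2)
  2: emitted by fold_scores (line 10)
  3: emitted by grade_run (line 23)
  4: emitted by pick_anchor (line 18)
  5: emitted by main (line 40)
  6: emitted by resolve_slot (line 29)
A correct fix: line 13: replace `top` with `floor`.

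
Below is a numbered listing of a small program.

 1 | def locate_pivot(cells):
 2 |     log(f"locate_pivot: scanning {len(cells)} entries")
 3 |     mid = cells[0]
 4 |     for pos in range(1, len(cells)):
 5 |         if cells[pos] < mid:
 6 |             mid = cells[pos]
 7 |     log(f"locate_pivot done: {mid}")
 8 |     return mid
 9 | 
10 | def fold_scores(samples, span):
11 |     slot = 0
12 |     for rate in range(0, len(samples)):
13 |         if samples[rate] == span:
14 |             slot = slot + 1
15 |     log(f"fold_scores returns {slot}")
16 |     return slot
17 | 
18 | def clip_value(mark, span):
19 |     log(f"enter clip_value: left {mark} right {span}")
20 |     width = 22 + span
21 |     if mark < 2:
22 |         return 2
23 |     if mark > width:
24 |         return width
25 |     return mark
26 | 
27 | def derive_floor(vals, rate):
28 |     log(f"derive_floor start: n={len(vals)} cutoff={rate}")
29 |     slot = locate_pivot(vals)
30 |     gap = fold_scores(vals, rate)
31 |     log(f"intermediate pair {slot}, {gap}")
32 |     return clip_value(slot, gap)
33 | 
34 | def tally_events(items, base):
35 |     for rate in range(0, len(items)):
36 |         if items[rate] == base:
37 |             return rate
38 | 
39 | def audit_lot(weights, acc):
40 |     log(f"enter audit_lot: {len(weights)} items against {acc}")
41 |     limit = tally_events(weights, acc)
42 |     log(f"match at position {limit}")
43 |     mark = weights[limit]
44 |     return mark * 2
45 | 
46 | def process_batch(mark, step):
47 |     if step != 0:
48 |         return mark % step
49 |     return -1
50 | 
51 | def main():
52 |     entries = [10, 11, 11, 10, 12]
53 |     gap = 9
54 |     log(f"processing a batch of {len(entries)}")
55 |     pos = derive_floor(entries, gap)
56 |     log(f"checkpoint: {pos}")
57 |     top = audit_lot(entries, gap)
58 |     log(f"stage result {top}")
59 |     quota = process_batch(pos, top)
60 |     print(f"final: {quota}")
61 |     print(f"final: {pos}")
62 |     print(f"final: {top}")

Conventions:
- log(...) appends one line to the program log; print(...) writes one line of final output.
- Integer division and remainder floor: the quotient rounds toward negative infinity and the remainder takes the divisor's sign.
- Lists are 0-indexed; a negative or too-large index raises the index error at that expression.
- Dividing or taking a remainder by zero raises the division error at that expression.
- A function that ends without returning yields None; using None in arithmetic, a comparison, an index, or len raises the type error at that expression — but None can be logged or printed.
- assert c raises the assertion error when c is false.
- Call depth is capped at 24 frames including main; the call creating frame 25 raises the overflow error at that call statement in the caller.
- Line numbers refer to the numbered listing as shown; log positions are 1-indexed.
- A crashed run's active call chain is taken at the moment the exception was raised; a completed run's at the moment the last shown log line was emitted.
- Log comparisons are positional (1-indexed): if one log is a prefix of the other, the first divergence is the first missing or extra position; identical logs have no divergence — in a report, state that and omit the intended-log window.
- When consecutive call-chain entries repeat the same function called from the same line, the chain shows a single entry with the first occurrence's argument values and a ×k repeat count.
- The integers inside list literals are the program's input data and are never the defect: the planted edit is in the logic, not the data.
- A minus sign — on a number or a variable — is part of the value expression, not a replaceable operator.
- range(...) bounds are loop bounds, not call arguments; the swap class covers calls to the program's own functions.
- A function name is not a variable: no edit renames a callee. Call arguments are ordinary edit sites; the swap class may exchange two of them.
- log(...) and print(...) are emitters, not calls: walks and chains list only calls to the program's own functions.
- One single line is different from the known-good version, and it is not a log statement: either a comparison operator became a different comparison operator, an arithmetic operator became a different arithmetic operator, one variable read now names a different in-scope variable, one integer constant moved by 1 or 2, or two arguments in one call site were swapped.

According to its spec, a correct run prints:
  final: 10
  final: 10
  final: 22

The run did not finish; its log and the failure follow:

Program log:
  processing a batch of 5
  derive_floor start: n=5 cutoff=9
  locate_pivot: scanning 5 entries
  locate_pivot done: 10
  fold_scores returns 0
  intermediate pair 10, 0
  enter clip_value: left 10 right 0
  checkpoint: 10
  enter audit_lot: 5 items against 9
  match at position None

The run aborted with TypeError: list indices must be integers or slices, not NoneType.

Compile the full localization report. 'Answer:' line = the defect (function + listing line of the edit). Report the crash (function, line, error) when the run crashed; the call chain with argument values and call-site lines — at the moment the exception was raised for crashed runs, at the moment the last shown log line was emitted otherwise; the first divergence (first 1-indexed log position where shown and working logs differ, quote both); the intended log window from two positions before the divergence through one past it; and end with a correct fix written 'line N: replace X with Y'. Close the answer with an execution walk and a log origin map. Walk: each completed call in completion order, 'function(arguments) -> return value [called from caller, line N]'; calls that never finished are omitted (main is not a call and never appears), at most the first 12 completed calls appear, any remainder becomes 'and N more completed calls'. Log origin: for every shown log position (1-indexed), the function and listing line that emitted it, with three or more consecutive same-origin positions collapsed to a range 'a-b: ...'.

Answer: the defect is in main at line 53.
Key observation: At log position 2 the runs split — shown 'derive_floor start: n=5 cutoff=9', but the working version logs 'derive_floor start: n=5 cutoff=11'.
Crash: audit_lot, line 43, TypeError.
Call chain: main -> audit_lot([10, 11, 11, 10, 12], 9) (called at line 57).
First divergence: at position 2 the run shows 'derive_floor start: n=5 cutoff=9' where the working version logs 'derive_floor start: n=5 cutoff=11'.
Intended log window:
  1: processing a batch of 5
  2: derive_floor start: n=5 cutoff=11
  3: locate_pivot: scanning 5 entries
Execution walk:
  locate_pivot([10, 11, 11, 10, 12]) -> 10  [called from derive_floor, line 29]
  fold_scores([10, 11, 11, 10, 12], 9) -> 0  [called from derive_floor, line 30]
  clip_value(10, 0) -> 10  [called from derive_floor, line 32]
  derive_floor([10, 11, 11, 10, 12], 9) -> 10  [called from main, line 55]
  tally_events([10, 11, 11, 10, 12], 9) -> None  [called from audit_lot, line 41]
Log origin:
  1: logged in main at line 54
  2: logged in derive_floor at line 28
  3: logged in locate_pivot at line 2
  4: logged in locate_pivot at line 7
  5: logged in fold_scores at line 15
  6: logged in derive_floor at line 31
  7: logged in clip_value at line 19
  8: logged in main at line 56
  9: logged in audit_lot at line 40
  10: logged in audit_lot at line 42
A correct fix: line 53: replace `9` with `11`.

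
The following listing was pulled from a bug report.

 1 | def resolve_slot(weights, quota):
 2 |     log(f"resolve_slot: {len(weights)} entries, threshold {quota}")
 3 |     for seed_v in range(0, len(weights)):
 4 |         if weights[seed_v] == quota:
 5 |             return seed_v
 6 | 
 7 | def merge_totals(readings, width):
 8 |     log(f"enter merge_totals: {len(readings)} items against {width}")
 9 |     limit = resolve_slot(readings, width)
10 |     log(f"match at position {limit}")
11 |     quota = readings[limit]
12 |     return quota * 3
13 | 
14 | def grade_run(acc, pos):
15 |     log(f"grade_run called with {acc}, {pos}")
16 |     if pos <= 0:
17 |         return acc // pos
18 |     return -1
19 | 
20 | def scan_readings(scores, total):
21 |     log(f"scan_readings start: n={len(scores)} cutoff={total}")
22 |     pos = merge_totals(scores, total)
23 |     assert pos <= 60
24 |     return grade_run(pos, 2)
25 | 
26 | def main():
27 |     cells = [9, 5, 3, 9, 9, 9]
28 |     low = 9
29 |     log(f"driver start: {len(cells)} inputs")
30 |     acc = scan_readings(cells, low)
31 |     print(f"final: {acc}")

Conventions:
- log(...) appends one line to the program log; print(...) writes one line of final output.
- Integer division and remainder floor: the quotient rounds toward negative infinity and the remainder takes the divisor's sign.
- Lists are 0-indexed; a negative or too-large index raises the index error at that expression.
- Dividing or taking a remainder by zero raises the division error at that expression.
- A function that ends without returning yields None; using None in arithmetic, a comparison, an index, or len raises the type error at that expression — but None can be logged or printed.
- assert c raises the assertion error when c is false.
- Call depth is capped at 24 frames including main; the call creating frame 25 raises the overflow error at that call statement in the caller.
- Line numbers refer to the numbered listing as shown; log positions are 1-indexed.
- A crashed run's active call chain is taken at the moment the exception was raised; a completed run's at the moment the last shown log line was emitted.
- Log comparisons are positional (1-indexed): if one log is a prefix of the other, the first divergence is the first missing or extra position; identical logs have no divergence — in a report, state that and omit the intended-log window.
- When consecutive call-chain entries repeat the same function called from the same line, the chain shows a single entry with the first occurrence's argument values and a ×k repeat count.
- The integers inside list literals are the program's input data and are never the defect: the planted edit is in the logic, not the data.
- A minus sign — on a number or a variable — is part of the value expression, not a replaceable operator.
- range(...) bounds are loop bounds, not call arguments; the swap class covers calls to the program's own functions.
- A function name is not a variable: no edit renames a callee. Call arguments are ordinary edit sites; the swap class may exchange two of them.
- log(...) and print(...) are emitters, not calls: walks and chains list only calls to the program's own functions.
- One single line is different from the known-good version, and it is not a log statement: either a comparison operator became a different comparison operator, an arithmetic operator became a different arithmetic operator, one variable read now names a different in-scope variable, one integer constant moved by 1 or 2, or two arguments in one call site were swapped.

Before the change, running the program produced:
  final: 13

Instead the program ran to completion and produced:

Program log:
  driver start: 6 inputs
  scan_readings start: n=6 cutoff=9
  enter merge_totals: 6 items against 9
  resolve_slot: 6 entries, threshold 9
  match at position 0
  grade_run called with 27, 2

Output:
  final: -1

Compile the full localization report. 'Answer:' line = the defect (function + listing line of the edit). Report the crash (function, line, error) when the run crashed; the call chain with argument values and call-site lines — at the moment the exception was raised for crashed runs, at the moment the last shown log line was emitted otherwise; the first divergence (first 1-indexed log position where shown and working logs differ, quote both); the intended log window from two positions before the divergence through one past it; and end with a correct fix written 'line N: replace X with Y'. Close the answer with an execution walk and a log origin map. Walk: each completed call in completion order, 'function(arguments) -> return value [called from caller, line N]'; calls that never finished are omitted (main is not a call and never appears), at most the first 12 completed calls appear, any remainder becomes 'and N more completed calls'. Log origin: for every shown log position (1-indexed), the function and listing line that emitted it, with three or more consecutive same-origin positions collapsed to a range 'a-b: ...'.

Answer: the defect is in grade_run at line 16.
Core observation: Log streams are identical — the defect surfaces only in the printed output.
Call chain: main -> scan_readings([9, 5, 3, 9, 9, 9], 9) (called at line 30) -> grade_run(27, 2) (called at line 24).
First divergence: none; the two logs match at every position.
Execution walk:
  resolve_slot([9, 5, 3, 9, 9, 9], 9) -> 0  [called from merge_totals, line 9]
  merge_totals([9, 5, 3, 9, 9, 9], 9) -> 27  [called from scan_readings, line 22]
  grade_run(27, 2) -> -1  [called from scan_readings, line 24]
  scan_readings([9, 5, 3, 9, 9, 9], 9) -> -1  [called from main, line 30]
Log line origins:
  1: emitted by main (line 29)
  2: emitted by scan_readings (line 21)
  3: emitted by merge_totals (line 8)
  4: emitted by resolve_slot (line 2)
  5: emitted by merge_totals (line 10)
  6: emitted by grade_run (line 15)
A correct fix: line 16: replace `<=` with `!=`.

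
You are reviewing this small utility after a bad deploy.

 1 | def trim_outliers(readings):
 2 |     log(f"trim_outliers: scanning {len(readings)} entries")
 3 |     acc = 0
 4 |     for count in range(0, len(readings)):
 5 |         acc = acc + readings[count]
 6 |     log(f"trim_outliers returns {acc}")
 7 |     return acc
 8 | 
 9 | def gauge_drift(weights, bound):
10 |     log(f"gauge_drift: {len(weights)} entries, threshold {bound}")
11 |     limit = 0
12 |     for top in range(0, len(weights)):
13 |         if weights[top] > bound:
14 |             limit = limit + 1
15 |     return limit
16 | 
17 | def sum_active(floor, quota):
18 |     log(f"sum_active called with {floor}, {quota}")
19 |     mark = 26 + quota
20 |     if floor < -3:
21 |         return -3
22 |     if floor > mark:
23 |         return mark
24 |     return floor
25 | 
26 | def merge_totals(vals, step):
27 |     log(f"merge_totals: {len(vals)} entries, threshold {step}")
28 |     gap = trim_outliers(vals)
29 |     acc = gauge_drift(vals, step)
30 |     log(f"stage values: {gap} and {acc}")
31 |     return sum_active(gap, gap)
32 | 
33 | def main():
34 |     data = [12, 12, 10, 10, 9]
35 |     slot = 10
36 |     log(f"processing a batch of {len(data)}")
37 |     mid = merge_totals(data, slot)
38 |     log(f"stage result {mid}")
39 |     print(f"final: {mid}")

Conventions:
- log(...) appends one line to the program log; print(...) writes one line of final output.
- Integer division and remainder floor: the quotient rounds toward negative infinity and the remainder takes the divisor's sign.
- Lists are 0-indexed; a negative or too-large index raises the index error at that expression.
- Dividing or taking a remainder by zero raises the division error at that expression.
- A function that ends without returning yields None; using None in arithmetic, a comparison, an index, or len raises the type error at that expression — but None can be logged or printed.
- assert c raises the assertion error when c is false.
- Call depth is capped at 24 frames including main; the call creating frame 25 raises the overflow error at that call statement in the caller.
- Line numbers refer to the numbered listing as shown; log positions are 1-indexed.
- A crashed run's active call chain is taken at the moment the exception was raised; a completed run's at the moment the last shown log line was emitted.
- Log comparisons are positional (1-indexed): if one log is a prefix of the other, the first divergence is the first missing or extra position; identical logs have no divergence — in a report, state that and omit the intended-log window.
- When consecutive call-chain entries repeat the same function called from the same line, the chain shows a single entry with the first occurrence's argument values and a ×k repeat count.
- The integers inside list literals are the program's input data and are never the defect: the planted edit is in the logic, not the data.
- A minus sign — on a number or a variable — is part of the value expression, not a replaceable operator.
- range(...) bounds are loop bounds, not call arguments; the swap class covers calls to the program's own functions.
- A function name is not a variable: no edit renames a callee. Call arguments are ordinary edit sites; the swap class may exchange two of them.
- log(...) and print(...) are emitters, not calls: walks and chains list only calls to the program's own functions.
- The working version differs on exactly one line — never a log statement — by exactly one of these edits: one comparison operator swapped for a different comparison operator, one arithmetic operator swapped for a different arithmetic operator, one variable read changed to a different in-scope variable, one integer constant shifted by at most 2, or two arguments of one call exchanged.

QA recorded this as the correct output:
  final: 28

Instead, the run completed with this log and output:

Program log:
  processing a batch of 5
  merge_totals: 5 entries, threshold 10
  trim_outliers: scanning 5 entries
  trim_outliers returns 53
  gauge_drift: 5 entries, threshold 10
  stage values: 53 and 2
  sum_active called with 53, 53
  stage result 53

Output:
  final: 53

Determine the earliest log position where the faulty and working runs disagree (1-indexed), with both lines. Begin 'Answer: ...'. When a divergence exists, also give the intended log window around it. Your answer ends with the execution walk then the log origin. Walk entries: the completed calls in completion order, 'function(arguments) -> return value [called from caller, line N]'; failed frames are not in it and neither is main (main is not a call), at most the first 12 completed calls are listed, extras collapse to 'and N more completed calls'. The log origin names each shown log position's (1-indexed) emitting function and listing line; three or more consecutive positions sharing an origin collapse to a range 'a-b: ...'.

Answer: position 7 — the shown line 'sum_active called with 53, 53' should read 'sum_active called with 53, 2'.
Intended log window:
  5: gauge_drift: 5 entries, threshold 10
  6: stage values: 53 and 2
  7: sum_active called with 53, 2
  8: stage result 28
Execution walk:
  trim_outliers([12, 12, 10, 10, 9]) -> 53  [called from merge_totals, line 28]
  gauge_drift([12, 12, 10, 10, 9], 10) -> 2  [called from merge_totals, line 29]
  sum_active(53, 53) -> 53  [called from merge_totals, line 31]
  merge_totals([12, 12, 10, 10, 9], 10) -> 53  [called from main, line 37]
Log origins:
  1 — main, line 36
  2 — merge_totals, line 27
  3 — trim_outliers, line 2
  4 — trim_outliers, line 6
  5 — gauge_drift, line 10
  6 — merge_totals, line 30
  7 — sum_active, line 18
  8 — main, line 38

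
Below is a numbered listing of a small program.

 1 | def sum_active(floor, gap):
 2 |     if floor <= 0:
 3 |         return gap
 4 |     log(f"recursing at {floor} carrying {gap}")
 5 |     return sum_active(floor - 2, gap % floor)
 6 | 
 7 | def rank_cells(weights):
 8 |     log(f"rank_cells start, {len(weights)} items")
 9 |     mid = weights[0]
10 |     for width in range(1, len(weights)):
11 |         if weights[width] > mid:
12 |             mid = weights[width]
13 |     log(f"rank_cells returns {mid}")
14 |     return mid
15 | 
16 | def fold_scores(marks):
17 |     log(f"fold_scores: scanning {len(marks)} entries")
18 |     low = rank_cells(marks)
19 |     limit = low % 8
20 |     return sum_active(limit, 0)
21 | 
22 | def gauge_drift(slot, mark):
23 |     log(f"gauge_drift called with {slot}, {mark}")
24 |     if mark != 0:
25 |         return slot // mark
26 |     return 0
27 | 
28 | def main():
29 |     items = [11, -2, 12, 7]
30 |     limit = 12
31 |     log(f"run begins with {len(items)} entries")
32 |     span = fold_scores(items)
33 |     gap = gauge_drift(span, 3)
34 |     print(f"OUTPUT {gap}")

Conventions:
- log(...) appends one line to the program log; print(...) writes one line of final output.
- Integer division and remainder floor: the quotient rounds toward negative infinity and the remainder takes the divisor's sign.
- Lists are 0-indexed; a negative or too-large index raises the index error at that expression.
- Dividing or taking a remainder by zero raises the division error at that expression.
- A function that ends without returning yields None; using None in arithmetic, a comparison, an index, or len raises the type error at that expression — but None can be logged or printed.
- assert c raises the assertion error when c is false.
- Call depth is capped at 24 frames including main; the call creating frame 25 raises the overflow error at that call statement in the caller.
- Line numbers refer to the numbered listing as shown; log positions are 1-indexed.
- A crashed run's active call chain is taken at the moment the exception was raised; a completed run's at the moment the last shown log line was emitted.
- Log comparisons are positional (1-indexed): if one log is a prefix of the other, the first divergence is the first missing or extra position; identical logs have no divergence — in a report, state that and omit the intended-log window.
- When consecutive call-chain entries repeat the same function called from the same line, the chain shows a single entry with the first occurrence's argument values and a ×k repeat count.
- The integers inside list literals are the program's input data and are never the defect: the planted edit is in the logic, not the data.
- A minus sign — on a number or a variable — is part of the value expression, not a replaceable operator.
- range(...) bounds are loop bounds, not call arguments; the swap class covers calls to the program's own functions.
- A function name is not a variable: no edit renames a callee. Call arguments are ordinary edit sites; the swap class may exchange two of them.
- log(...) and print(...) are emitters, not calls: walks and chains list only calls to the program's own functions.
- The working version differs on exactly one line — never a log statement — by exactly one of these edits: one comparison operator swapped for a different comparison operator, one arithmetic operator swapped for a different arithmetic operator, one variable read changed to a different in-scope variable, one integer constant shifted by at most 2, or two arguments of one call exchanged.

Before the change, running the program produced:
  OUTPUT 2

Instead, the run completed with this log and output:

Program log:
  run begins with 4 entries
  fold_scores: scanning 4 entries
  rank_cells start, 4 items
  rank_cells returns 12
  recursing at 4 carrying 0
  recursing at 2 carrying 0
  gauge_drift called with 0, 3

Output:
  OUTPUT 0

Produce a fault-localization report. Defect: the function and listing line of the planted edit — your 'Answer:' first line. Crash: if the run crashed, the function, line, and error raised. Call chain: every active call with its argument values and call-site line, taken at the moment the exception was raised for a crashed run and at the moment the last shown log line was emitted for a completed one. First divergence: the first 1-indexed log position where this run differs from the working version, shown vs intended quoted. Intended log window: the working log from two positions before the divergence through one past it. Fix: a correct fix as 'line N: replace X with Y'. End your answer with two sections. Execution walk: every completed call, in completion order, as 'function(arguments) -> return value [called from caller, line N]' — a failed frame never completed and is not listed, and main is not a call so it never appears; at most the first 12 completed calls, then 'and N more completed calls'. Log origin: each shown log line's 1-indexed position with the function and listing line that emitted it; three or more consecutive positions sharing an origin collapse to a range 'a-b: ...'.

Answer: the defect is in sum_active at line 5.
The tell: Everything matches until log position 6, which reads 'recursing at 2 carrying 0' in place of 'recursing at 2 carrying 4'.
Call chain: main -> gauge_drift(0, 3) (called at line 33).
First divergence: at position 6 the run shows 'recursing at 2 carrying 0' where the working version logs 'recursing at 2 carrying 4'.
Intended log window:
  4: rank_cells returns 12
  5: recursing at 4 carrying 0
  6: recursing at 2 carrying 4
  7: gauge_drift called with 6, 3
Execution walk:
  rank_cells([11, -2, 12, 7]) -> 12  [called from fold_scores, line 18]
  sum_active(0, 0) -> 0  [called from sum_active, line 5]
  sum_active(2, 0) -> 0  [called from sum_active, line 5]
  sum_active(4, 0) -> 0  [called from fold_scores, line 20]
  fold_scores([11, -2, 12, 7]) -> 0  [called from main, line 32]
  gauge_drift(0, 3) -> 0  [called from main, line 33]
Log line origins:
  1: from main, line 31
  2: from fold_scores, line 17
  3: from rank_cells, line 8
  4: from rank_cells, line 13
  5: from sum_active, line 4
  6: from sum_active, line 4
  7: from gauge_drift, line 23
A correct fix: line 5: replace `%` with `+`.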